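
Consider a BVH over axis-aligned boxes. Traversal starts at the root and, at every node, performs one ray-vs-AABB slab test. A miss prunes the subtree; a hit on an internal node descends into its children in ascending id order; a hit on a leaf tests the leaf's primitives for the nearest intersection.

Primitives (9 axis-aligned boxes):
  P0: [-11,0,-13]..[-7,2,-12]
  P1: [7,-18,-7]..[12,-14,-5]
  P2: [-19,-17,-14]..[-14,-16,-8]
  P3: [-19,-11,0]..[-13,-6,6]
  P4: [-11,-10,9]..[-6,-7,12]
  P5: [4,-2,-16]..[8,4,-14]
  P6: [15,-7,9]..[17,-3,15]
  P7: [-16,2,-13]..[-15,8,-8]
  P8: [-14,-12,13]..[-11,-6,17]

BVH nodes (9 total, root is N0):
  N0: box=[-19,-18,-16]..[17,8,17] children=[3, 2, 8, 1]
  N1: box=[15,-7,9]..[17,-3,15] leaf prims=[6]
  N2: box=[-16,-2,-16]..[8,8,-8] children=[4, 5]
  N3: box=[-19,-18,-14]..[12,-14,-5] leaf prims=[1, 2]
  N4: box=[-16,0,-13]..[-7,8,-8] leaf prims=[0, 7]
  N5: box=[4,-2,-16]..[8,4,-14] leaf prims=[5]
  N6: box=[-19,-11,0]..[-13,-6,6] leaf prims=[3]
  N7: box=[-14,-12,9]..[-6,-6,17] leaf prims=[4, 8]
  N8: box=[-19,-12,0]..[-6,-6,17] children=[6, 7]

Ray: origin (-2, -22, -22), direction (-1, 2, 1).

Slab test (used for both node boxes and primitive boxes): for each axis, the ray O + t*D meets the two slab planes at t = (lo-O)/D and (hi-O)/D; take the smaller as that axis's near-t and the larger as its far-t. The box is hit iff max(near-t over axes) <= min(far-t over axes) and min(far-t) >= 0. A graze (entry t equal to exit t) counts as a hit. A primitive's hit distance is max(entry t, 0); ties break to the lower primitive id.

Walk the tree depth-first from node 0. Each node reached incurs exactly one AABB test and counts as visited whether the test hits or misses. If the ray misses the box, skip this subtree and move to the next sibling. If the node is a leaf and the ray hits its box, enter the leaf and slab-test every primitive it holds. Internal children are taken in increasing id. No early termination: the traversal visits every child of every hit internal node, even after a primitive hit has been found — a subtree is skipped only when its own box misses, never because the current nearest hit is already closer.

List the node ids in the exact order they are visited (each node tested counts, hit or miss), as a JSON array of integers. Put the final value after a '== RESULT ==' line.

Traverse from the root:
N0 x:[-19,17] y:[2,15] z:[6,39] -> hit [6,15], descend [1, 2, 3, 8]
  N1 x:[-19,-17] y:[15/2,19/2] z:[31,37] -> miss, prune
  N2 x:[-10,14] y:[10,15] z:[6,14] -> hit [10,14], descend [4, 5]
    N4 x:[5,14] y:[11,15] z:[9,14] -> hit [11,14] leaf, test {P0(miss), P7@t=13}
    N5 x:[-10,-6] y:[10,13] z:[6,8] -> miss, prune
  N3 x:[-14,17] y:[2,4] z:[8,17] -> miss, prune
  N8 x:[4,17] y:[5,8] z:[22,39] -> miss, prune

Visited [0, 1, 2, 4, 5, 3, 8]. Tests: 7 box, 1 leaf. Nearest: P7.

== RESULT ==
[0, 1, 2, 4, 5, 3, 8]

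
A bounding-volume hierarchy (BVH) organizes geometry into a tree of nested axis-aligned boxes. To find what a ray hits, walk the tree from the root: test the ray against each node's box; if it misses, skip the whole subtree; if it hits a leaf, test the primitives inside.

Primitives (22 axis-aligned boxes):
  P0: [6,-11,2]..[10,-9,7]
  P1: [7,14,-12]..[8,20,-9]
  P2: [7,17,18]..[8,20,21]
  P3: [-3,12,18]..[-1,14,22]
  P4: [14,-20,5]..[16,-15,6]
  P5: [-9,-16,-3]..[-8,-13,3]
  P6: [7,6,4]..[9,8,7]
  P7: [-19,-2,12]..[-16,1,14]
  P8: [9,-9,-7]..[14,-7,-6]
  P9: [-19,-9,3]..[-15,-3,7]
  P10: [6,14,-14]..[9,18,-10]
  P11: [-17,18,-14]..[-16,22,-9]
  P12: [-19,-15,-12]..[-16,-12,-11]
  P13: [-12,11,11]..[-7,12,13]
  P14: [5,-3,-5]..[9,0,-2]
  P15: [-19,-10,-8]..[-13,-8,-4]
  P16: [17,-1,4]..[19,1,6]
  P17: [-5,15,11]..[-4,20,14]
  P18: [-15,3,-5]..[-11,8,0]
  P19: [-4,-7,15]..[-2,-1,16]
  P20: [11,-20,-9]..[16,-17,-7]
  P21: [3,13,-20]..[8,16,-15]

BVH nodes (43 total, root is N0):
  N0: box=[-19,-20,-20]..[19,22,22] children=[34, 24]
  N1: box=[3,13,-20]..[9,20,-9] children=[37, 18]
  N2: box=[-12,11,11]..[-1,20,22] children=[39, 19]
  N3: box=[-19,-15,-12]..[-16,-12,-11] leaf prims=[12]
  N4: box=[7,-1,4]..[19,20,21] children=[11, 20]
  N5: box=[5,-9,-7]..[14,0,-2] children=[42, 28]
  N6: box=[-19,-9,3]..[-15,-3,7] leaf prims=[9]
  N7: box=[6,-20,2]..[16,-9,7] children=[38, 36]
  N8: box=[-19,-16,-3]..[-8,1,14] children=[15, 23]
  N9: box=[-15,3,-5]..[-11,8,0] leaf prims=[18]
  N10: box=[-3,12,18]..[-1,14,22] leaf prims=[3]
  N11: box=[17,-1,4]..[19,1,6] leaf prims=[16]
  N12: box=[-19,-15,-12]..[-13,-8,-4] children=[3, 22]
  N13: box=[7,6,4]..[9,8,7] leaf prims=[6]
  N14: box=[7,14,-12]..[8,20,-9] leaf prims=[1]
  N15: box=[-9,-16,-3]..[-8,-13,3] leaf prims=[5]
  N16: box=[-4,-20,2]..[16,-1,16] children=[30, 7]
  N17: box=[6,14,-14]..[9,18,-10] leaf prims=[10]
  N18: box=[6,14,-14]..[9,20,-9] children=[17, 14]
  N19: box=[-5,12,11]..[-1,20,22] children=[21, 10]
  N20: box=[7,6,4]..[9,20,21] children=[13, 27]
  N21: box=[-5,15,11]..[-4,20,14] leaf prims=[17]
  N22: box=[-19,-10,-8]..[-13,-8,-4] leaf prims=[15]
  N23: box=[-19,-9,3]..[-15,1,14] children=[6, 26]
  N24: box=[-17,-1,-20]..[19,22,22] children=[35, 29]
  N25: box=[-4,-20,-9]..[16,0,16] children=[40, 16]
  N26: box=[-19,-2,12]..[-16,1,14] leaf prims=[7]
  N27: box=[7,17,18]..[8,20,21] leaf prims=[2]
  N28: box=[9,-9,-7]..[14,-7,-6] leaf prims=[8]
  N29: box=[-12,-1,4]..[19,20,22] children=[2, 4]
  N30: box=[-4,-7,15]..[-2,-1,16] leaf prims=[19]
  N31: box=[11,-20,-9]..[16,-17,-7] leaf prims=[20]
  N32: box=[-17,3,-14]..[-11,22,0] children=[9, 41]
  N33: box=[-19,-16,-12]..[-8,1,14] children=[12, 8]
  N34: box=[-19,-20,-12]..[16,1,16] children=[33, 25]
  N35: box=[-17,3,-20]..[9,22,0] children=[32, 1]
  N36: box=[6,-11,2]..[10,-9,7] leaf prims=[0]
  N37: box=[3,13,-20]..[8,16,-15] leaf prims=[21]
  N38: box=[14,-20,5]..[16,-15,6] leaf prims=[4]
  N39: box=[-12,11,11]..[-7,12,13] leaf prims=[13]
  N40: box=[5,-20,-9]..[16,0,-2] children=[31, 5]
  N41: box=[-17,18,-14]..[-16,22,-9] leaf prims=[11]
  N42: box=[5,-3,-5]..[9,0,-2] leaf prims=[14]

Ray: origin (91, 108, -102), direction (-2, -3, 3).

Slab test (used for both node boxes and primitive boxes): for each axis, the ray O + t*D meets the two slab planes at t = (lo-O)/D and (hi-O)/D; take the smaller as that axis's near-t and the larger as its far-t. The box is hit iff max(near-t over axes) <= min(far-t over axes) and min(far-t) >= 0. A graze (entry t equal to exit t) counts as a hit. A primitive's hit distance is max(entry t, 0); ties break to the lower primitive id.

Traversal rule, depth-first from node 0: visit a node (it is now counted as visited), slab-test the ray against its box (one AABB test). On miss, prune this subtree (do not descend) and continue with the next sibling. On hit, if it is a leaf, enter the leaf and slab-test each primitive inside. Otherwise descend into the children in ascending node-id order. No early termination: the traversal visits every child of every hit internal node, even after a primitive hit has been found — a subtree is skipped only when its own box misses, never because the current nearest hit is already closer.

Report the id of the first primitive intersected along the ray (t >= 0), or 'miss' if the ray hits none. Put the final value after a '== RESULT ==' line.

Traverse from the root:
N0 x:[36,55] y:[86/3,128/3] z:[82/3,124/3] -> hit [36,124/3], descend [24, 34]
  N24 x:[36,54] y:[86/3,109/3] z:[82/3,124/3] -> hit [36,109/3], descend [29, 35]
    N29 x:[36,103/2] y:[88/3,109/3] z:[106/3,124/3] -> hit [36,109/3], descend [2, 4]
      N2 x:[46,103/2] y:[88/3,97/3] z:[113/3,124/3] -> miss, prune
      N4 x:[36,42] y:[88/3,109/3] z:[106/3,41] -> hit [36,109/3], descend [11, 20]
        N11 x:[36,37] y:[107/3,109/3] z:[106/3,36] -> hit [36,36] leaf, test {P16@t=36}
        N20 x:[41,42] y:[88/3,34] z:[106/3,41] -> miss, prune
    N35 x:[41,54] y:[86/3,35] z:[82/3,34] -> miss, prune
  N34 x:[75/2,55] y:[107/3,128/3] z:[30,118/3] -> hit [75/2,118/3], descend [25, 33]
    N25 x:[75/2,95/2] y:[36,128/3] z:[31,118/3] -> hit [75/2,118/3], descend [16, 40]
      N16 x:[75/2,95/2] y:[109/3,128/3] z:[104/3,118/3] -> hit [75/2,118/3], descend [7, 30]
        N7 x:[75/2,85/2] y:[39,128/3] z:[104/3,109/3] -> miss, prune
        N30 x:[93/2,95/2] y:[109/3,115/3] z:[39,118/3] -> miss, prune
      N40 x:[75/2,43] y:[36,128/3] z:[31,100/3] -> miss, prune
    N33 x:[99/2,55] y:[107/3,124/3] z:[30,116/3] -> miss, prune

order=[0, 24, 29, 2, 4, 11, 20, 35, 34, 25, 16, 7, 30, 40, 33]  |boxes|=15  |leaves|=1  hit=P16

== RESULT ==
16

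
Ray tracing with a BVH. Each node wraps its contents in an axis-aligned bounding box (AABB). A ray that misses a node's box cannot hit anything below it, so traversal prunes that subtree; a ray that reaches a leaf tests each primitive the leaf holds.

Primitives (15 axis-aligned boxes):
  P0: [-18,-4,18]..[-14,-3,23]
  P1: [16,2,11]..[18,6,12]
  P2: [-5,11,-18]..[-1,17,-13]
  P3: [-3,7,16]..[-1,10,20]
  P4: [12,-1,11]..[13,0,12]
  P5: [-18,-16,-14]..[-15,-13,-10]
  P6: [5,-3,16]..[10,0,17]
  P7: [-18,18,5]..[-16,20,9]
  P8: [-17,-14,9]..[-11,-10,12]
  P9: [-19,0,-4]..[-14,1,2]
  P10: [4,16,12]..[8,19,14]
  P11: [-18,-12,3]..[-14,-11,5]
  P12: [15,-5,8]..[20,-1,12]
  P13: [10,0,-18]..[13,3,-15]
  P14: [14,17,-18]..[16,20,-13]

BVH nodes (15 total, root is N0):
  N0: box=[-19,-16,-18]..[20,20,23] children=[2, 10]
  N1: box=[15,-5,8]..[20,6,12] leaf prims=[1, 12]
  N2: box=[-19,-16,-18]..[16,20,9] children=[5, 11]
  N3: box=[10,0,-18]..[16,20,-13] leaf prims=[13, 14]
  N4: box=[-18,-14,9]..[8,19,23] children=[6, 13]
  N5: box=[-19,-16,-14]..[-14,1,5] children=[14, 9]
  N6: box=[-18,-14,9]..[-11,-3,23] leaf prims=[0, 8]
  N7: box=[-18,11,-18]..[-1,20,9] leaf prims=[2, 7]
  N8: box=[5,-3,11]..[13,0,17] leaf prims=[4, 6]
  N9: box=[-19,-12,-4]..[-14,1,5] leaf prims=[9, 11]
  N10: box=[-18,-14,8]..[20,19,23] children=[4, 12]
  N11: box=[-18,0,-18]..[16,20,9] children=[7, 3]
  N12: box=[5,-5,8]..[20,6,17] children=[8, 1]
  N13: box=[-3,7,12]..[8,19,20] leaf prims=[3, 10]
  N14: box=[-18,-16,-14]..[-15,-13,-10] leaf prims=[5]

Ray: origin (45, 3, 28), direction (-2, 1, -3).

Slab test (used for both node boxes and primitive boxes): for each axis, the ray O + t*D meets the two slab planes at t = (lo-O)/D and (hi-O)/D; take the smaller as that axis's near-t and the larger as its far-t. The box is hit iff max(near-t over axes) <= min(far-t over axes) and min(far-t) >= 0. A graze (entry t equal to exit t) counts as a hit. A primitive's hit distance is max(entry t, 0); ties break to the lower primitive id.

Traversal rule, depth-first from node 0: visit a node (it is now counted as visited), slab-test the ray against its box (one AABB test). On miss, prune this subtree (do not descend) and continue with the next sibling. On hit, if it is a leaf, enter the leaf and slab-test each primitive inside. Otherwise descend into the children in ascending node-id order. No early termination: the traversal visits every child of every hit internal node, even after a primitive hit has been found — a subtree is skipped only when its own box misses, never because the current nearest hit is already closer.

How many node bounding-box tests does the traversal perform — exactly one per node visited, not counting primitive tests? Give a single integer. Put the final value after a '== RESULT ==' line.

Trace the traversal:
N0 x:[25/2,32] y:[-19,17] z:[5/3,46/3] -> hit [25/2,46/3], descend [2, 10]
  N2 x:[29/2,32] y:[-19,17] z:[19/3,46/3] -> hit [29/2,46/3], descend [5, 11]
    N5 x:[59/2,32] y:[-19,-2] z:[23/3,14] -> miss, prune
    N11 x:[29/2,63/2] y:[-3,17] z:[19/3,46/3] -> hit [29/2,46/3], descend [3, 7]
      N3 x:[29/2,35/2] y:[-3,17] z:[41/3,46/3] -> hit [29/2,46/3] leaf, test {P13(miss), P14@t=29/2}
      N7 x:[23,63/2] y:[8,17] z:[19/3,46/3] -> miss, prune
  N10 x:[25/2,63/2] y:[-17,16] z:[5/3,20/3] -> miss, prune

order=[0, 2, 5, 11, 3, 7, 10]  |boxes|=7  |leaves|=1  hit=P14

== RESULT ==
7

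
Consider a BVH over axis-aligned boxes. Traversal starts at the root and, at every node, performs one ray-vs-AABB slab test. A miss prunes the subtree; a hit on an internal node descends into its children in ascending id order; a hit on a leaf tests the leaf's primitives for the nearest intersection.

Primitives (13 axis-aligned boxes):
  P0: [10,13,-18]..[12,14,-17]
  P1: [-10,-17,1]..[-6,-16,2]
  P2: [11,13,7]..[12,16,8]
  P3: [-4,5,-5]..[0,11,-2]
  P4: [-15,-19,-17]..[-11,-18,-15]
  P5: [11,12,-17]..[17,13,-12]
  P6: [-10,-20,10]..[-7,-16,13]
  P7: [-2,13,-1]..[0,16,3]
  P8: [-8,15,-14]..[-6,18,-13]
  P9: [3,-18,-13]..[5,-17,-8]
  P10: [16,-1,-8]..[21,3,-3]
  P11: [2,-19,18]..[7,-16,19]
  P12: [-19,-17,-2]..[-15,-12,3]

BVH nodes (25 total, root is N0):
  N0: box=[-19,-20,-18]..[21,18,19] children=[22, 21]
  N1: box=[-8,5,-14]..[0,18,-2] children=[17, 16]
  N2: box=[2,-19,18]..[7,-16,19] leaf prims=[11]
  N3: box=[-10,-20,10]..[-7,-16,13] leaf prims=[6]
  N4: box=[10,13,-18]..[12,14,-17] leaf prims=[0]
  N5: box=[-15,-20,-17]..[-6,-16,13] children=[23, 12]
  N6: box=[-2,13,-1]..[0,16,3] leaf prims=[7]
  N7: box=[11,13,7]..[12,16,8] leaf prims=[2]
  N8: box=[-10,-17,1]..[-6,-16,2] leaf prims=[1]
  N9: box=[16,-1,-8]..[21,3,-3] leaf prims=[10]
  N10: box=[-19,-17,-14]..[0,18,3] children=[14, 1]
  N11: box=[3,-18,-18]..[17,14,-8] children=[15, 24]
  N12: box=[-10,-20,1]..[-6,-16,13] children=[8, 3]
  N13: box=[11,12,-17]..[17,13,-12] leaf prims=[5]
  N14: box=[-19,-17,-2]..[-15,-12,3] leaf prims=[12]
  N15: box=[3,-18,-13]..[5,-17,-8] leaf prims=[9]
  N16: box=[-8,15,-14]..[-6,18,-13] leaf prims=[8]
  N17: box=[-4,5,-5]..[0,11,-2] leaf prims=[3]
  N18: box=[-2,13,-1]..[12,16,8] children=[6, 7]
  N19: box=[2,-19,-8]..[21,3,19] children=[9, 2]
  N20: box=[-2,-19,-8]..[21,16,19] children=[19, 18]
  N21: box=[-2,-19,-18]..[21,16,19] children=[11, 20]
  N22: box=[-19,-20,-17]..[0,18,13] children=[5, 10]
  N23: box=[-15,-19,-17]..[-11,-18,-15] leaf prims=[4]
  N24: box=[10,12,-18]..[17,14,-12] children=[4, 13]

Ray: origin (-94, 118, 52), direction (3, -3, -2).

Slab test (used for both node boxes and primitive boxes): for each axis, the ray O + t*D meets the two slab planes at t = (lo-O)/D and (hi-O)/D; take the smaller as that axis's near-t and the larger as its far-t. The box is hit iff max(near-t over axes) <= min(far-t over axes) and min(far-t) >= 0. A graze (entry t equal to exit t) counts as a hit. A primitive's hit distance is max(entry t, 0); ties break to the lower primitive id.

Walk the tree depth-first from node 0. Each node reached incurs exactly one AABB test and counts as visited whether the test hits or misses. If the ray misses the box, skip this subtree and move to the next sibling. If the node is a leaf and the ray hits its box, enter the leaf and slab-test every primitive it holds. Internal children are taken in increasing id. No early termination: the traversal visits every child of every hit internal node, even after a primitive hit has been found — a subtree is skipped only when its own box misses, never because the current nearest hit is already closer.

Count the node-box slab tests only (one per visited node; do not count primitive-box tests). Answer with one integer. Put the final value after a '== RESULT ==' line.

Traverse from the root:
N0 x:[25,115/3] y:[100/3,46] z:[33/2,35] -> hit [100/3,35], descend [21, 22]
  N21 x:[92/3,115/3] y:[34,137/3] z:[33/2,35] -> hit [34,35], descend [11, 20]
    N11 x:[97/3,37] y:[104/3,136/3] z:[30,35] -> hit [104/3,35], descend [15, 24]
      N15 x:[97/3,33] y:[45,136/3] z:[30,65/2] -> miss, prune
      N24 x:[104/3,37] y:[104/3,106/3] z:[32,35] -> hit [104/3,35], descend [4, 13]
        N4 x:[104/3,106/3] y:[104/3,35] z:[69/2,35] -> hit [104/3,35] leaf, test {P0@t=104/3}
        N13 x:[35,37] y:[35,106/3] z:[32,69/2] -> miss, prune
    N20 x:[92/3,115/3] y:[34,137/3] z:[33/2,30] -> miss, prune
  N22 x:[25,94/3] y:[100/3,46] z:[39/2,69/2] -> miss, prune

Visited [0, 21, 11, 15, 24, 4, 13, 20, 22]. Tests: 9 box, 1 leaf. Nearest: P0.

== RESULT ==
9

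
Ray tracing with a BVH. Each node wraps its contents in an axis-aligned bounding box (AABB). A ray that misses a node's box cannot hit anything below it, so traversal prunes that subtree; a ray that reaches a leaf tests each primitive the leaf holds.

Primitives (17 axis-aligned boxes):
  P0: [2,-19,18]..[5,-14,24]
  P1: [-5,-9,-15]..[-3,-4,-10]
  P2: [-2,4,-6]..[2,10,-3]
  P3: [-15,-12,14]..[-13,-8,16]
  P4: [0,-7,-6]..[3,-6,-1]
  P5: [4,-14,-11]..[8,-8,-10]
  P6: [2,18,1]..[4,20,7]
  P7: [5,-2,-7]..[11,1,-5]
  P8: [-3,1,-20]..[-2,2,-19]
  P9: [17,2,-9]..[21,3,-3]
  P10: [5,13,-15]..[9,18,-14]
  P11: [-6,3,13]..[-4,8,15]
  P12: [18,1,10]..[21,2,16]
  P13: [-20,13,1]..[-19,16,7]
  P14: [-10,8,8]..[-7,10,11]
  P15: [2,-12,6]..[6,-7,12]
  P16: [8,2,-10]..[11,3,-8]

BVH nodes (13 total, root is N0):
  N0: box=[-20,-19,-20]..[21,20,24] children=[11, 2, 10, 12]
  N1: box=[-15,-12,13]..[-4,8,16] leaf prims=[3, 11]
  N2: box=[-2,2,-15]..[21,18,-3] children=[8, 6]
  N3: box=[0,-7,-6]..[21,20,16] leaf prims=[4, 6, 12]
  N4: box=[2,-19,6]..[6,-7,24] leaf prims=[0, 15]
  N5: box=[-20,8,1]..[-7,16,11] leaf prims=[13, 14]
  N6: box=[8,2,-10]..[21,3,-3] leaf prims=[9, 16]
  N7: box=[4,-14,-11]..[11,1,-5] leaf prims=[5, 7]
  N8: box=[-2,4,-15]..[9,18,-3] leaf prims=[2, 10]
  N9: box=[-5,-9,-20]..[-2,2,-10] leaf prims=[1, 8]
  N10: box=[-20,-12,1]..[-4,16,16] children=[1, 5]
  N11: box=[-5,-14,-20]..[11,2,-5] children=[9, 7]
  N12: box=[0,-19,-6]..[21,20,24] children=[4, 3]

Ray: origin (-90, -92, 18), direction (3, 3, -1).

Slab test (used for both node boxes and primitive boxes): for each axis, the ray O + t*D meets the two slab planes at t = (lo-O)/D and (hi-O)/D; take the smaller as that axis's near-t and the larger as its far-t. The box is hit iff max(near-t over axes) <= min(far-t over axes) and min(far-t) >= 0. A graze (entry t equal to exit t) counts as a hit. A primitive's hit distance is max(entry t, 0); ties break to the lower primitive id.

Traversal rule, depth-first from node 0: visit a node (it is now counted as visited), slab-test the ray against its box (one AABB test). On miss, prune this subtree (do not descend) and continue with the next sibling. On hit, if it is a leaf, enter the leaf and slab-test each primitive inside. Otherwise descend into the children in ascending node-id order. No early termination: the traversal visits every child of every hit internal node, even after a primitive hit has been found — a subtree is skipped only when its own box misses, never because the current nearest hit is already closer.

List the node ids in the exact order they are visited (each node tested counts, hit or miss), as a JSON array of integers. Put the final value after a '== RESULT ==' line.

Trace the traversal:
N0 x:[70/3,37] y:[73/3,112/3] z:[-6,38] -> hit [73/3,37], descend [2, 10, 11, 12]
  N2 x:[88/3,37] y:[94/3,110/3] z:[21,33] -> hit [94/3,33], descend [6, 8]
    N6 x:[98/3,37] y:[94/3,95/3] z:[21,28] -> miss, prune
    N8 x:[88/3,33] y:[32,110/3] z:[21,33] -> hit [32,33] leaf, test {P2(miss), P10(miss)}
  N10 x:[70/3,86/3] y:[80/3,36] z:[2,17] -> miss, prune
  N11 x:[85/3,101/3] y:[26,94/3] z:[23,38] -> hit [85/3,94/3], descend [7, 9]
    N7 x:[94/3,101/3] y:[26,31] z:[23,29] -> miss, prune
    N9 x:[85/3,88/3] y:[83/3,94/3] z:[28,38] -> hit [85/3,88/3] leaf, test {P1@t=85/3, P8(miss)}
  N12 x:[30,37] y:[73/3,112/3] z:[-6,24] -> miss, prune

Visited [0, 2, 6, 8, 10, 11, 7, 9, 12]. Tests: 9 box, 2 leaf. Nearest: P1.

== RESULT ==
[0, 2, 6, 8, 10, 11, 7, 9, 12]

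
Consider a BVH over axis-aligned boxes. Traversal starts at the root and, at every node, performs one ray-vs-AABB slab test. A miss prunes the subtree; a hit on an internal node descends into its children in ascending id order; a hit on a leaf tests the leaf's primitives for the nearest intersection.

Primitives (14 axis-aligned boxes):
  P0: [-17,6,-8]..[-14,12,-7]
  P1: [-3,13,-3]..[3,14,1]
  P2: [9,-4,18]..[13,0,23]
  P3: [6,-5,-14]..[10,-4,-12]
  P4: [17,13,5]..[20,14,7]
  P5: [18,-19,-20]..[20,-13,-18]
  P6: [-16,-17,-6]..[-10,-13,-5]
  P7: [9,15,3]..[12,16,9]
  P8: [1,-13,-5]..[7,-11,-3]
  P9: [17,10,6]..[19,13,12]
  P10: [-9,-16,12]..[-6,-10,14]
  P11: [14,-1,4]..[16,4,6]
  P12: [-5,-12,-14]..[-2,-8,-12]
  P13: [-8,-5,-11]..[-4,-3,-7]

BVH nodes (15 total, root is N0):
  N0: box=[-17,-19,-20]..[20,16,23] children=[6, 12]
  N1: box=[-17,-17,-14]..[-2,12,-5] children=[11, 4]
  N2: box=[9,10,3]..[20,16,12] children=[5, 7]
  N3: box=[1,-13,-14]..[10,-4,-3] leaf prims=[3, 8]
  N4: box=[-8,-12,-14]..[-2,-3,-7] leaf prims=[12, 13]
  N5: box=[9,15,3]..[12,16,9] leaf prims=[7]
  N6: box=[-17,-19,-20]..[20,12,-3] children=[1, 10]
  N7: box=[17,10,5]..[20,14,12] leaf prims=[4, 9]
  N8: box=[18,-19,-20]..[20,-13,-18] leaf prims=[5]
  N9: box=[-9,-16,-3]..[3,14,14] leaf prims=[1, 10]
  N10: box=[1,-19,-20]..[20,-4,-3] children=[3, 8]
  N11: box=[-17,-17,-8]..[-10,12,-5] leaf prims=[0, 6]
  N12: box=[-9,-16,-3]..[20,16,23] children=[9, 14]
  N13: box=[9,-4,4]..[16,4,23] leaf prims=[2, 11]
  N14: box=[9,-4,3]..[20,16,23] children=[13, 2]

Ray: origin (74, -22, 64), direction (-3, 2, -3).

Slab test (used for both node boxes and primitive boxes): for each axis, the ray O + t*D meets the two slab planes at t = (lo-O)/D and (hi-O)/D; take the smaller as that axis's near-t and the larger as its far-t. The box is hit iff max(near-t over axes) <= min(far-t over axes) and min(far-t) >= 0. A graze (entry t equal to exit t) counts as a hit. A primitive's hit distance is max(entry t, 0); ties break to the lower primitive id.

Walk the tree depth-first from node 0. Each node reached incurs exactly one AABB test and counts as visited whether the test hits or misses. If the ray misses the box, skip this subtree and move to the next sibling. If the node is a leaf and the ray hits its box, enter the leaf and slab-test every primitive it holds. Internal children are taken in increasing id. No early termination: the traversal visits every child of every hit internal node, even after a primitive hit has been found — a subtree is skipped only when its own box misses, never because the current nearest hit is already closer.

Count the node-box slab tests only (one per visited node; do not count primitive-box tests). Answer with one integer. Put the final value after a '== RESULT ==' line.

Traverse from the root:
N0 x:[18,91/3] y:[3/2,19] z:[41/3,28] -> hit [18,19], descend [6, 12]
  N6 x:[18,91/3] y:[3/2,17] z:[67/3,28] -> miss, prune
  N12 x:[18,83/3] y:[3,19] z:[41/3,67/3] -> hit [18,19], descend [9, 14]
    N9 x:[71/3,83/3] y:[3,18] z:[50/3,67/3] -> miss, prune
    N14 x:[18,65/3] y:[9,19] z:[41/3,61/3] -> hit [18,19], descend [2, 13]
      N2 x:[18,65/3] y:[16,19] z:[52/3,61/3] -> hit [18,19], descend [5, 7]
        N5 x:[62/3,65/3] y:[37/2,19] z:[55/3,61/3] -> miss, prune
        N7 x:[18,19] y:[16,18] z:[52/3,59/3] -> hit [18,18] leaf, test {P4(miss), P9(miss)}
      N13 x:[58/3,65/3] y:[9,13] z:[41/3,20] -> miss, prune

order=[0, 6, 12, 9, 14, 2, 5, 7, 13]  |boxes|=9  |leaves|=1  hit=miss

== RESULT ==
9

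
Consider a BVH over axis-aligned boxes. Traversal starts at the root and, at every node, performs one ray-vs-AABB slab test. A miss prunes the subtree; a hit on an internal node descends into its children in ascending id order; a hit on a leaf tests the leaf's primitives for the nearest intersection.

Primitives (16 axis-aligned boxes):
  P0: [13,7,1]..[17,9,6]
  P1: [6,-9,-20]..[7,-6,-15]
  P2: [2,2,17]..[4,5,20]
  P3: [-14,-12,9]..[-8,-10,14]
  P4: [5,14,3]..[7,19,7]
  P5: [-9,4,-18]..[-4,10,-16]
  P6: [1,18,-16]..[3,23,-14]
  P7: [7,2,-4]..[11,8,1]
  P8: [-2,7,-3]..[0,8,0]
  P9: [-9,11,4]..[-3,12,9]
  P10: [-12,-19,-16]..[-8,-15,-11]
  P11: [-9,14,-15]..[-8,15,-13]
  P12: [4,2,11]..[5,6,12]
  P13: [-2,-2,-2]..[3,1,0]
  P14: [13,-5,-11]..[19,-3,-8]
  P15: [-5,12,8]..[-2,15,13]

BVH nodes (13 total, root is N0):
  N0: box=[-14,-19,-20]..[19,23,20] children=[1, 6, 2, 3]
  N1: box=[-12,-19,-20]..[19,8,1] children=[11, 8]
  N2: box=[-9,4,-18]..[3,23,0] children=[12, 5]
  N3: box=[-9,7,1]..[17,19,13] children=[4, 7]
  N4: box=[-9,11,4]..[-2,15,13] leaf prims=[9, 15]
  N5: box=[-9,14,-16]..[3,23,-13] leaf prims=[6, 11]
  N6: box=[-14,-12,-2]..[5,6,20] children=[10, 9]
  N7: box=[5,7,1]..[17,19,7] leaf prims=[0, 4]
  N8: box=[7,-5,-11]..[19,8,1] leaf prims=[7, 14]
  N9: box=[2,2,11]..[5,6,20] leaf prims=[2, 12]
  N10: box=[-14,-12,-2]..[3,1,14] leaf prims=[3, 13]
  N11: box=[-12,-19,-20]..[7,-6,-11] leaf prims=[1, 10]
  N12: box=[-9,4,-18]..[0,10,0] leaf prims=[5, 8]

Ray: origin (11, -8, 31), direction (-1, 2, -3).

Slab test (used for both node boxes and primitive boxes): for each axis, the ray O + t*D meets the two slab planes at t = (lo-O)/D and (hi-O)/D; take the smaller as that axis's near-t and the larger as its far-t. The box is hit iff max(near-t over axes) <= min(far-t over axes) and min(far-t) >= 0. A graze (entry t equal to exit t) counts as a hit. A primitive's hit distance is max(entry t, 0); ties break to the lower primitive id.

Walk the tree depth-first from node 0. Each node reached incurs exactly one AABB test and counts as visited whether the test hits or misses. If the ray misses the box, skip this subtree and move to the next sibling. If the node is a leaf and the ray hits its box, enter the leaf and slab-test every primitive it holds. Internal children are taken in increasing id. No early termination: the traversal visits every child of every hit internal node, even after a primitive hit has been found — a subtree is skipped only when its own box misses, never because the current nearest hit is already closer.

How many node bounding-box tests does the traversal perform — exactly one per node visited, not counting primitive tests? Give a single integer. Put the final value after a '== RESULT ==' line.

Trace the traversal:
N0 x:[-8,25] y:[-11/2,31/2] z:[11/3,17] -> hit [11/3,31/2], descend [1, 2, 3, 6]
  N1 x:[-8,23] y:[-11/2,8] z:[10,17] -> miss, prune
  N2 x:[8,20] y:[6,31/2] z:[31/3,49/3] -> hit [31/3,31/2], descend [5, 12]
    N5 x:[8,20] y:[11,31/2] z:[44/3,47/3] -> hit [44/3,31/2] leaf, test {P6(miss), P11(miss)}
    N12 x:[11,20] y:[6,9] z:[31/3,49/3] -> miss, prune
  N3 x:[-6,20] y:[15/2,27/2] z:[6,10] -> hit [15/2,10], descend [4, 7]
    N4 x:[13,20] y:[19/2,23/2] z:[6,9] -> miss, prune
    N7 x:[-6,6] y:[15/2,27/2] z:[8,10] -> miss, prune
  N6 x:[6,25] y:[-2,7] z:[11/3,11] -> hit [6,7], descend [9, 10]
    N9 x:[6,9] y:[5,7] z:[11/3,20/3] -> hit [6,20/3] leaf, test {P2(miss), P12@t=19/3}
    N10 x:[8,25] y:[-2,9/2] z:[17/3,11] -> miss, prune

Summary -> nodes [0, 1, 2, 5, 12, 3, 4, 7, 6, 9, 10]; box-tests=11; leaf-entries=2; first=P12

== RESULT ==
11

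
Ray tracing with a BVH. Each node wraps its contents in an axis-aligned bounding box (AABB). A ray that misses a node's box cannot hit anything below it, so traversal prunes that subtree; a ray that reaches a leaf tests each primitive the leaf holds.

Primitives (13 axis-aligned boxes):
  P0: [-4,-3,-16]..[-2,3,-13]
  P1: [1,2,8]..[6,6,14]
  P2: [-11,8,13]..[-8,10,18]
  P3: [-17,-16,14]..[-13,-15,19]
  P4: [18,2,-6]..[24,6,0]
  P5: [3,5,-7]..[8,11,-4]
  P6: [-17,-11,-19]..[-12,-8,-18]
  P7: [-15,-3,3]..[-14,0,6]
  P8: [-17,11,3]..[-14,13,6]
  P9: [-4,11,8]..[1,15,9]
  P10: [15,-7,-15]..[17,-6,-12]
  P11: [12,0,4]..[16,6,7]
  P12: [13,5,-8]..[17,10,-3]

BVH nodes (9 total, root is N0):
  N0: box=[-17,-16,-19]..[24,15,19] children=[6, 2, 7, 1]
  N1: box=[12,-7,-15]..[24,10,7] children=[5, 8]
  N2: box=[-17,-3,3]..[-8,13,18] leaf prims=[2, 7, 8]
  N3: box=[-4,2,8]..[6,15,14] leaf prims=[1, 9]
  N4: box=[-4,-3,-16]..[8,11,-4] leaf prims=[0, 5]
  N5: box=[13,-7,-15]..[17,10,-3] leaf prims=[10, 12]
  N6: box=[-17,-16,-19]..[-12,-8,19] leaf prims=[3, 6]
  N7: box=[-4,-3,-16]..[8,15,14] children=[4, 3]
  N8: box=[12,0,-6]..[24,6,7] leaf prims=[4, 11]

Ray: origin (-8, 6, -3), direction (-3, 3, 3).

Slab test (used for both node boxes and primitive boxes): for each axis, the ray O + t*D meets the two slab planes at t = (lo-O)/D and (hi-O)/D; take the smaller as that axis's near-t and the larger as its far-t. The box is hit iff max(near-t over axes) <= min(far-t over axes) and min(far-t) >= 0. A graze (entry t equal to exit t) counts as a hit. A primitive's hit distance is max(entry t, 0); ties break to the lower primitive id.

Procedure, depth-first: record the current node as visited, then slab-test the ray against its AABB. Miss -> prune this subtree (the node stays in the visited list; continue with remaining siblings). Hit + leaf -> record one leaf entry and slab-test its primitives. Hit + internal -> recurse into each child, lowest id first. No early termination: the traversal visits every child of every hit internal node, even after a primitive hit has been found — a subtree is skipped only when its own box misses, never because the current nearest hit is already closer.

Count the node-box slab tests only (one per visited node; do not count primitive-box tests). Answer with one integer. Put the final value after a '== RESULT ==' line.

Traverse from the root:
N0 x:[-32/3,3] y:[-22/3,3] z:[-16/3,22/3] -> hit [-16/3,3], descend [1, 2, 6, 7]
  N1 x:[-32/3,-20/3] y:[-13/3,4/3] z:[-4,10/3] -> miss, prune
  N2 x:[0,3] y:[-3,7/3] z:[2,7] -> hit [2,7/3] leaf, test {P2(miss), P7(miss), P8@t=2}
  N6 x:[4/3,3] y:[-22/3,-14/3] z:[-16/3,22/3] -> miss, prune
  N7 x:[-16/3,-4/3] y:[-3,3] z:[-13/3,17/3] -> miss, prune

5 AABB tests over nodes [0, 1, 2, 6, 7]; 1 leaf entered; closest P8.

== RESULT ==
5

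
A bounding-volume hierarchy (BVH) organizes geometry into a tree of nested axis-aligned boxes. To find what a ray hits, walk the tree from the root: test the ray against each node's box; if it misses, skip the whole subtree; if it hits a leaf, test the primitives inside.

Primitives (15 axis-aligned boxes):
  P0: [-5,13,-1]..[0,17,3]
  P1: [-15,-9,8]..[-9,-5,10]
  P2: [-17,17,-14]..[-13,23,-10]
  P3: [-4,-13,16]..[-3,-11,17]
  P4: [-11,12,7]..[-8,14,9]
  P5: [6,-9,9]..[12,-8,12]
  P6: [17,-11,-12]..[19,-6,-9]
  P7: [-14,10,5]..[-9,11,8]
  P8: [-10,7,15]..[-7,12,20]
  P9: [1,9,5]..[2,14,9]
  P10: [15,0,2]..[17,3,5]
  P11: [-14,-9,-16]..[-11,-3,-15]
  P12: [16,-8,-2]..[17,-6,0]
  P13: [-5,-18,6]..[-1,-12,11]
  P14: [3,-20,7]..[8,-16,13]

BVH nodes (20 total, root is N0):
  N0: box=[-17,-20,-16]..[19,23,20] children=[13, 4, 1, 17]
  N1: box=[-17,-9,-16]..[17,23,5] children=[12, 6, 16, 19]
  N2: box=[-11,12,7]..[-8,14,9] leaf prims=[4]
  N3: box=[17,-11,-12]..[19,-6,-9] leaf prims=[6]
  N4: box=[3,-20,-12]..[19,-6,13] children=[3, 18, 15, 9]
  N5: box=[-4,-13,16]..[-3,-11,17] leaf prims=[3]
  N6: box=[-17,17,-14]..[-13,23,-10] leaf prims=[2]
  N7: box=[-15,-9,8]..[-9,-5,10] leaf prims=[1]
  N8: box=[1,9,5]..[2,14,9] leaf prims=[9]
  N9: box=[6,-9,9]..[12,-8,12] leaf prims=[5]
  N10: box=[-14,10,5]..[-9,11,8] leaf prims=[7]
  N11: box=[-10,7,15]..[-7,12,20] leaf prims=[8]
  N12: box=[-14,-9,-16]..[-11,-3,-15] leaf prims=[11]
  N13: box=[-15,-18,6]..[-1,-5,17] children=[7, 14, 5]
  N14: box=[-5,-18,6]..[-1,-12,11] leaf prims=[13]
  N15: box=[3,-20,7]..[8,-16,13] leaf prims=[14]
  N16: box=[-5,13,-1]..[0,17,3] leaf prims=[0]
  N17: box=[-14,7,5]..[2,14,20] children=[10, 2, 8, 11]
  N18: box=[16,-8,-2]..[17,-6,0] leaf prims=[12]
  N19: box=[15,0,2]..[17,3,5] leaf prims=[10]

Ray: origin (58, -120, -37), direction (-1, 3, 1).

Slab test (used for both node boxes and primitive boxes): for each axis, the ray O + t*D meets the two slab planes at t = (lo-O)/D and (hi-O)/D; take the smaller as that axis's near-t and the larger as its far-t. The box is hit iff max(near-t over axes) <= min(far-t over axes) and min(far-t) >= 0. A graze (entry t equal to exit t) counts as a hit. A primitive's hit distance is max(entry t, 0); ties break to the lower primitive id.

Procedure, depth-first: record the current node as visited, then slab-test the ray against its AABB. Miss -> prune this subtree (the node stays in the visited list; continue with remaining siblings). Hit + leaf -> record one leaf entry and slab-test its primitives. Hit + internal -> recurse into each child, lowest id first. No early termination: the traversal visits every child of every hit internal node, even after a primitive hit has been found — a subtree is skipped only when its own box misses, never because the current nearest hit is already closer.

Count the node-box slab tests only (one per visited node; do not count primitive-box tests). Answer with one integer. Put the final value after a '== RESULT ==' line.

Walk:
N0 x:[39,75] y:[100/3,143/3] z:[21,57] -> hit [39,143/3], descend [1, 4, 13, 17]
  N1 x:[41,75] y:[37,143/3] z:[21,42] -> hit [41,42], descend [6, 12, 16, 19]
    N6 x:[71,75] y:[137/3,143/3] z:[23,27] -> miss, prune
    N12 x:[69,72] y:[37,39] z:[21,22] -> miss, prune
    N16 x:[58,63] y:[133/3,137/3] z:[36,40] -> miss, prune
    N19 x:[41,43] y:[40,41] z:[39,42] -> hit [41,41] leaf, test {P10@t=41}
  N4 x:[39,55] y:[100/3,38] z:[25,50] -> miss, prune
  N13 x:[59,73] y:[34,115/3] z:[43,54] -> miss, prune
  N17 x:[56,72] y:[127/3,134/3] z:[42,57] -> miss, prune

Visited [0, 1, 6, 12, 16, 19, 4, 13, 17]. Tests: 9 box, 1 leaf. Nearest: P10.

== RESULT ==
9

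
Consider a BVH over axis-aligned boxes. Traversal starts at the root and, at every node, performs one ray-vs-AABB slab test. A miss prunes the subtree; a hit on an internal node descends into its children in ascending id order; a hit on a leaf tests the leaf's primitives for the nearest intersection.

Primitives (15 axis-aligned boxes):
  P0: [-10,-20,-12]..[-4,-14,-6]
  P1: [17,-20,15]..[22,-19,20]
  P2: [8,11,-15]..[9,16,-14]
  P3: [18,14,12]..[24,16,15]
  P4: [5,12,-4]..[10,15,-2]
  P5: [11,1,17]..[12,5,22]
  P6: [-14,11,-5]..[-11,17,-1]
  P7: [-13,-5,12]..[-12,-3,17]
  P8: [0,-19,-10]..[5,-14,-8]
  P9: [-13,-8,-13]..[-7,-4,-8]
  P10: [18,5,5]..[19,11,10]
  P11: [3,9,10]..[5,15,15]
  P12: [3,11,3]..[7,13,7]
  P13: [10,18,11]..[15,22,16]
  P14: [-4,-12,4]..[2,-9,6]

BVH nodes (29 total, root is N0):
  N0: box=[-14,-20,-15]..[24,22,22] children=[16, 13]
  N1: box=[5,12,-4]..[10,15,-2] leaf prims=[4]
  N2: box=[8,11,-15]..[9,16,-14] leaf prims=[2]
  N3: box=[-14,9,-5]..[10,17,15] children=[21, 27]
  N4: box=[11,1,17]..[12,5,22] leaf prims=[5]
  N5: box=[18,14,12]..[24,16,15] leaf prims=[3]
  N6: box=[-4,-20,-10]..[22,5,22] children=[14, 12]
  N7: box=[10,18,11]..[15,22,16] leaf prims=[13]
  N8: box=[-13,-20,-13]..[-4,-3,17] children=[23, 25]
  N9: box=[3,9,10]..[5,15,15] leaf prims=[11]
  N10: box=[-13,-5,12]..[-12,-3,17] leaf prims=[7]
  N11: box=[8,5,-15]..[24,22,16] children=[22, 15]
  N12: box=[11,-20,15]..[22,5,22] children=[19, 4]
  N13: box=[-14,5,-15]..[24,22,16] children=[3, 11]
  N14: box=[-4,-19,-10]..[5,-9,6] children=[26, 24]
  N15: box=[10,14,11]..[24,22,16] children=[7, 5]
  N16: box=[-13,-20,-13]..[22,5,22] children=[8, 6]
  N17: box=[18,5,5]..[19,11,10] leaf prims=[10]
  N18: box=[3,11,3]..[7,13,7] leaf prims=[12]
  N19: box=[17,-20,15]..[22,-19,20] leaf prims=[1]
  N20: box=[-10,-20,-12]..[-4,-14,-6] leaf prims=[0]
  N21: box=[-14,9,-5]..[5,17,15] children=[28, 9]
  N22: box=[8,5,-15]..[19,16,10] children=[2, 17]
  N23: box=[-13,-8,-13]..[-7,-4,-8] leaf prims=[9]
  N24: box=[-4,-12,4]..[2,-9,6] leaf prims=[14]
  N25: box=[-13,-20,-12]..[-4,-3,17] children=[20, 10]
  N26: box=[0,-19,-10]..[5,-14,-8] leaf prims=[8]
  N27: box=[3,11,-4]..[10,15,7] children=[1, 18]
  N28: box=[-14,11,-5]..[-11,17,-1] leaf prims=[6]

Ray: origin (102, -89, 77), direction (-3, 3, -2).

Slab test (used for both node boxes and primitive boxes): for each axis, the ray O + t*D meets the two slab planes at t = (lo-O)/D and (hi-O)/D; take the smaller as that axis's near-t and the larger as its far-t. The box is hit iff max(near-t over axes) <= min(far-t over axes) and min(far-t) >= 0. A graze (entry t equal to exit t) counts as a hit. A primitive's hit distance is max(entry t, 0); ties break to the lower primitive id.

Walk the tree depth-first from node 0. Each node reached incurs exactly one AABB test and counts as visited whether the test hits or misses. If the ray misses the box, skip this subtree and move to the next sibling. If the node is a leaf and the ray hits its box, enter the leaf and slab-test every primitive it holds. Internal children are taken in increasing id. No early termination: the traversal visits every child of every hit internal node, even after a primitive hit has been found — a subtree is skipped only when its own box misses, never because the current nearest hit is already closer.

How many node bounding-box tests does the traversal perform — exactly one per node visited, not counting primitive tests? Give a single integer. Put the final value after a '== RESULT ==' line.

Traverse from the root:
N0 x:[26,116/3] y:[23,37] z:[55/2,46] -> hit [55/2,37], descend [13, 16]
  N13 x:[26,116/3] y:[94/3,37] z:[61/2,46] -> hit [94/3,37], descend [3, 11]
    N3 x:[92/3,116/3] y:[98/3,106/3] z:[31,41] -> hit [98/3,106/3], descend [21, 27]
      N21 x:[97/3,116/3] y:[98/3,106/3] z:[31,41] -> hit [98/3,106/3], descend [9, 28]
        N9 x:[97/3,33] y:[98/3,104/3] z:[31,67/2] -> hit [98/3,33] leaf, test {P11@t=98/3}
        N28 x:[113/3,116/3] y:[100/3,106/3] z:[39,41] -> miss, prune
      N27 x:[92/3,33] y:[100/3,104/3] z:[35,81/2] -> miss, prune
    N11 x:[26,94/3] y:[94/3,37] z:[61/2,46] -> hit [94/3,94/3], descend [15, 22]
      N15 x:[26,92/3] y:[103/3,37] z:[61/2,33] -> miss, prune
      N22 x:[83/3,94/3] y:[94/3,35] z:[67/2,46] -> miss, prune
  N16 x:[80/3,115/3] y:[23,94/3] z:[55/2,45] -> hit [55/2,94/3], descend [6, 8]
    N6 x:[80/3,106/3] y:[23,94/3] z:[55/2,87/2] -> hit [55/2,94/3], descend [12, 14]
      N12 x:[80/3,91/3] y:[23,94/3] z:[55/2,31] -> hit [55/2,91/3], descend [4, 19]
        N4 x:[30,91/3] y:[30,94/3] z:[55/2,30] -> hit [30,30] leaf, test {P5@t=30}
        N19 x:[80/3,85/3] y:[23,70/3] z:[57/2,31] -> miss, prune
      N14 x:[97/3,106/3] y:[70/3,80/3] z:[71/2,87/2] -> miss, prune
    N8 x:[106/3,115/3] y:[23,86/3] z:[30,45] -> miss, prune

order=[0, 13, 3, 21, 9, 28, 27, 11, 15, 22, 16, 6, 12, 4, 19, 14, 8]  |boxes|=17  |leaves|=2  hit=P5

== RESULT ==
17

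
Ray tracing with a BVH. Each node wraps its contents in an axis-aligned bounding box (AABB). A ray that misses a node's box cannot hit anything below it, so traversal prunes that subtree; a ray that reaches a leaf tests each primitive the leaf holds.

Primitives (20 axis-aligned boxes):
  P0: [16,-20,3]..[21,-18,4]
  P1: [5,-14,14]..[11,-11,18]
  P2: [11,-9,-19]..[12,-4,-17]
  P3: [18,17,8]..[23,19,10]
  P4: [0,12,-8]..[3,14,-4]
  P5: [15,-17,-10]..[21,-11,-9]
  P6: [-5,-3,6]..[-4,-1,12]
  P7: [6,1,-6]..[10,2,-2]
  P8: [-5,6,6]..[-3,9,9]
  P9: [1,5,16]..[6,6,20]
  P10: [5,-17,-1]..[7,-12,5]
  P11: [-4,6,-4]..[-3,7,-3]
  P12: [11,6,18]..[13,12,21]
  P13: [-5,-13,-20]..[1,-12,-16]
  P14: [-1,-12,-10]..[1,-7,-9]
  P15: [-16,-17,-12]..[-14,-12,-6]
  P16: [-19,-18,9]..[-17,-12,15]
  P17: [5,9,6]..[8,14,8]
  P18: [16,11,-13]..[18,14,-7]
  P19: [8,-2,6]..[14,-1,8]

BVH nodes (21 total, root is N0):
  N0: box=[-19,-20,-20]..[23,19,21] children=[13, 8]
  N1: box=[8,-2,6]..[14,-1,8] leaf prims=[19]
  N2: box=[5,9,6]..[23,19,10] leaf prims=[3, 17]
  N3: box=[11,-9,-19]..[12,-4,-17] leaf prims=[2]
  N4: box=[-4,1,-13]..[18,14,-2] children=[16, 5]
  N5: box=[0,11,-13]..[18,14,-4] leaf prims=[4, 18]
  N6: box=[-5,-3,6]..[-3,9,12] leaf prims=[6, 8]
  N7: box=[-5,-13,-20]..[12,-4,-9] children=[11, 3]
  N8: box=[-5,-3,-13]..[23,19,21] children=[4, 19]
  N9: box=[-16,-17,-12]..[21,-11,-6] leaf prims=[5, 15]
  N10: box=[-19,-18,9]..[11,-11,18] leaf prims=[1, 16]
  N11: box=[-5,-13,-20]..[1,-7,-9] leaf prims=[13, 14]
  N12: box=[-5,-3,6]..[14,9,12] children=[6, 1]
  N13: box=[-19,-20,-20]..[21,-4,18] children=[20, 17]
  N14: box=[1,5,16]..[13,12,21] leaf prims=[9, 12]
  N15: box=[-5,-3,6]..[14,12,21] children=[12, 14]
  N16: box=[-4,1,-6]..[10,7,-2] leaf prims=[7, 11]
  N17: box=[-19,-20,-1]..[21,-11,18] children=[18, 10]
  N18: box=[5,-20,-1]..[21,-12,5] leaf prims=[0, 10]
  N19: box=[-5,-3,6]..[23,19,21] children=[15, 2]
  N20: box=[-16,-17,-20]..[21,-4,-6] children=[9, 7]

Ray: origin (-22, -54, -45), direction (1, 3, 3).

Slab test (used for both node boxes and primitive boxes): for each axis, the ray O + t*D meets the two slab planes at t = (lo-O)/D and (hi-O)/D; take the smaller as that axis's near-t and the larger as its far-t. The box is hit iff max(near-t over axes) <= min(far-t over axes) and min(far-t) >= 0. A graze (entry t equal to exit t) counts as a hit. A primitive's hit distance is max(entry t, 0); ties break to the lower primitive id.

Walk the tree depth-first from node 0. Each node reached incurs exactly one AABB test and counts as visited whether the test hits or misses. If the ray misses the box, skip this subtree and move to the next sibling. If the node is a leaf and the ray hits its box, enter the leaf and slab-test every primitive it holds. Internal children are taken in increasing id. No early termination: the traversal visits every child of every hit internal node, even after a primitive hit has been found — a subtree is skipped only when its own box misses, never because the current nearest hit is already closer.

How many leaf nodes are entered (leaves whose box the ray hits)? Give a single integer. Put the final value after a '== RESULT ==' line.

Trace the traversal:
N0 x:[3,45] y:[34/3,73/3] z:[25/3,22] -> hit [34/3,22], descend [8, 13]
  N8 x:[17,45] y:[17,73/3] z:[32/3,22] -> hit [17,22], descend [4, 19]
    N4 x:[18,40] y:[55/3,68/3] z:[32/3,43/3] -> miss, prune
    N19 x:[17,45] y:[17,73/3] z:[17,22] -> hit [17,22], descend [2, 15]
      N2 x:[27,45] y:[21,73/3] z:[17,55/3] -> miss, prune
      N15 x:[17,36] y:[17,22] z:[17,22] -> hit [17,22], descend [12, 14]
        N12 x:[17,36] y:[17,21] z:[17,19] -> hit [17,19], descend [1, 6]
          N1 x:[30,36] y:[52/3,53/3] z:[17,53/3] -> miss, prune
          N6 x:[17,19] y:[17,21] z:[17,19] -> hit [17,19] leaf, test {P6@t=17, P8(miss)}
        N14 x:[23,35] y:[59/3,22] z:[61/3,22] -> miss, prune
  N13 x:[3,43] y:[34/3,50/3] z:[25/3,21] -> hit [34/3,50/3], descend [17, 20]
    N17 x:[3,43] y:[34/3,43/3] z:[44/3,21] -> miss, prune
    N20 x:[6,43] y:[37/3,50/3] z:[25/3,13] -> hit [37/3,13], descend [7, 9]
      N7 x:[17,34] y:[41/3,50/3] z:[25/3,12] -> miss, prune
      N9 x:[6,43] y:[37/3,43/3] z:[11,13] -> hit [37/3,13] leaf, test {P5(miss), P15(miss)}

15 AABB tests over nodes [0, 8, 4, 19, 2, 15, 12, 1, 6, 14, 13, 17, 20, 7, 9]; 2 leaves entered; closest P6.

== RESULT ==
2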